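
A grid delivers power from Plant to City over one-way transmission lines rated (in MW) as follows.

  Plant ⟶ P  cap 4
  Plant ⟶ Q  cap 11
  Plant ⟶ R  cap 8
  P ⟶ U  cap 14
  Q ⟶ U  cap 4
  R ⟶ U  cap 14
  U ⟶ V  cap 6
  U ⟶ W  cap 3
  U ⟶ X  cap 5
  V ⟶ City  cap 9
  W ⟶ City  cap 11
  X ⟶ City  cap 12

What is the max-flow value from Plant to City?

Augment Plant→P→U→V→City: bottleneck 4, flow now 4.
Augment Plant→Q→U→V→City: bottleneck 2, flow now 6.
Augment Plant→Q→U→W→City: bottleneck 2, flow now 8.
Augment Plant→R→U→W→City: bottleneck 1, flow now 9.
Augment Plant→R→U→X→City: bottleneck 5, flow now 14.
No augmenting path remains; maximum flow = 14.
In the residual graph, reachable from Plant: {Plant, P, Q, R, U}.
Min-cut edges: U→V (6), U→W (3), U→X (5); capacity 6 + 3 + 5 = 14.
This cut is saturated, so no flow can exceed 14.

14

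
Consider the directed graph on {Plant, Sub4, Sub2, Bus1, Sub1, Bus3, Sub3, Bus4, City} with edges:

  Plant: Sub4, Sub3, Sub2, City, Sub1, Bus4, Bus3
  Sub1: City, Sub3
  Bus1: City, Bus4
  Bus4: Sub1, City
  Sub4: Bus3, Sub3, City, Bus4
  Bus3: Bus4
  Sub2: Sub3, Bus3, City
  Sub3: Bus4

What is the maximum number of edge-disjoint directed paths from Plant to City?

Assign every edge capacity 1; by Menger, the answer equals the max flow.
Path Plant→City (+1); total 1.
Path Plant→Sub4→City (+1); total 2.
Path Plant→Sub2→City (+1); total 3.
Path Plant→Sub1→City (+1); total 4.
Path Plant→Bus4→City (+1); total 5.
No residual Plant→City path; max flow = 5.
Certifying cut of size 5: {Bus4→City, Plant→City, Plant→Sub2, Plant→Sub4, Sub1→City}.

5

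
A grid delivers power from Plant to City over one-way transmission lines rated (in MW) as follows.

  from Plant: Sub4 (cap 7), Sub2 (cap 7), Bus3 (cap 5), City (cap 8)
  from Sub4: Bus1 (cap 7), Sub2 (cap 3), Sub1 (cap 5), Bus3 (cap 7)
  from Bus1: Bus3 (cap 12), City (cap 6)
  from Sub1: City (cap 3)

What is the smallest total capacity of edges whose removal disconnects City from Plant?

15

Augment Plant→City: bottleneck 8, flow now 8.
Augment Plant→Sub4→Bus1→City: bottleneck 6, flow now 14.
Augment Plant→Sub4→Sub1→City: bottleneck 1, flow now 15.
No augmenting path remains; maximum flow = 15.
By max-flow min-cut, the minimum cut capacity equals the max flow.
In the residual graph, reachable from Plant: {Plant, Sub2, Bus3}.
Min-cut edges: Plant→Sub4 (7), Plant→City (8); capacity 7 + 8 = 15.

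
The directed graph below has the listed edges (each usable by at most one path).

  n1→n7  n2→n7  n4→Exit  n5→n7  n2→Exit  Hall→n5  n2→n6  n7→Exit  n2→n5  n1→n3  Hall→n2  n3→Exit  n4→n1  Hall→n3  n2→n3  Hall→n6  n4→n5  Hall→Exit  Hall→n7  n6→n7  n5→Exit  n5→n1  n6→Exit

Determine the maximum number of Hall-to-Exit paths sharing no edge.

Assign every edge capacity 1; by Menger, the answer equals the max flow.
Path Hall→Exit (+1); total 1.
Path Hall→n2→Exit (+1); total 2.
Path Hall→n3→Exit (+1); total 3.
Path Hall→n5→Exit (+1); total 4.
Path Hall→n6→Exit (+1); total 5.
Path Hall→n7→Exit (+1); total 6.
No residual Hall→Exit path; max flow = 6.
Certifying cut of size 6: {Hall→Exit, Hall→n2, Hall→n3, Hall→n5, Hall→n6, Hall→n7}.

6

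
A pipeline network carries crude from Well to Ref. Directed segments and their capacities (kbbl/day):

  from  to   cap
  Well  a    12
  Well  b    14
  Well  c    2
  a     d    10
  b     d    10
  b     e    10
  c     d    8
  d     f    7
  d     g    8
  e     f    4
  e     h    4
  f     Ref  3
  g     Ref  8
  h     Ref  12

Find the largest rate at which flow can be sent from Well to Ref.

15

Augment Well→a→d→f→Ref: bottleneck 3, flow now 3.
Augment Well→a→d→g→Ref: bottleneck 7, flow now 10.
Augment Well→b→d→g→Ref: bottleneck 1, flow now 11.
Augment Well→b→e→h→Ref: bottleneck 4, flow now 15.
No augmenting path remains; maximum flow = 15.
In the residual graph, reachable from Well: {Well, a, b, c, d, e, f}.
Min-cut edges: d→g (8), e→h (4), f→Ref (3); capacity 8 + 4 + 3 = 15.
This cut is saturated, so no flow can exceed 15.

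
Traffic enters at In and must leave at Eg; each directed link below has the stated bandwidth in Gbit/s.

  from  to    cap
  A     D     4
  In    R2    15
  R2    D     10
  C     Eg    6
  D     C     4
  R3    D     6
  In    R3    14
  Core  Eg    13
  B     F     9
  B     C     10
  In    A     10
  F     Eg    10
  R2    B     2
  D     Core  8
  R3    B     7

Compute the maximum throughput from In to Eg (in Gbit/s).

Augment In→A→D→C→Eg: bottleneck 4, flow now 4.
Augment In→R2→B→C→Eg: bottleneck 2, flow now 6.
Augment In→R2→D→Core→Eg: bottleneck 8, flow now 14.
Augment In→R3→B→F→Eg: bottleneck 7, flow now 21.
No augmenting path remains; maximum flow = 21.
In the residual graph, reachable from In: {In, A, R2, R3, D}.
Min-cut edges: R2→B (2), R3→B (7), D→C (4), D→Core (8); capacity 2 + 7 + 4 + 8 = 21.
This cut is saturated, so no flow can exceed 21.

21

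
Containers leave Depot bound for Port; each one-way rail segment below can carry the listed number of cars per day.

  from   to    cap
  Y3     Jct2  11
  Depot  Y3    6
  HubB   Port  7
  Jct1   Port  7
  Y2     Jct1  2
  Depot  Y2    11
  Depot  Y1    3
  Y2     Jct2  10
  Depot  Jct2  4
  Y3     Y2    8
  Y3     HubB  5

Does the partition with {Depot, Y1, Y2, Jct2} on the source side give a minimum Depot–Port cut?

No — its capacity is 8, but the minimum cut has capacity 7.

Given cut capacity: 6 + 2 = 8.
Augment Depot→Y3→HubB→Port: bottleneck 5, flow now 5.
Augment Depot→Y2→Jct1→Port: bottleneck 2, flow now 7.
No augmenting path remains; maximum flow = 7.
In the residual graph, reachable from Depot: {Depot, Y1, Y3, Y2, Jct2}.
Min-cut edges: Y3→HubB (5), Y2→Jct1 (2); capacity 5 + 2 = 7.
Cut capacity 8 exceeds the max flow 7, so it is not minimum.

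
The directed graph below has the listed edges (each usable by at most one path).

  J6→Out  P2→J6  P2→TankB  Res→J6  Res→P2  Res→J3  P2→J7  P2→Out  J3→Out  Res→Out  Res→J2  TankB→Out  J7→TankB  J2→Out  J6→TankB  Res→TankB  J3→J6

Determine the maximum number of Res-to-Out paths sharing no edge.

6

Assign every edge capacity 1; by Menger, the answer equals the max flow.
Path Res→Out (+1); total 1.
Path Res→P2→Out (+1); total 2.
Path Res→J6→Out (+1); total 3.
Path Res→J3→Out (+1); total 4.
Path Res→J2→Out (+1); total 5.
Path Res→TankB→Out (+1); total 6.
No residual Res→Out path; max flow = 6.
Certifying cut of size 6: {Res→J2, Res→J3, Res→J6, Res→Out, Res→P2, Res→TankB}.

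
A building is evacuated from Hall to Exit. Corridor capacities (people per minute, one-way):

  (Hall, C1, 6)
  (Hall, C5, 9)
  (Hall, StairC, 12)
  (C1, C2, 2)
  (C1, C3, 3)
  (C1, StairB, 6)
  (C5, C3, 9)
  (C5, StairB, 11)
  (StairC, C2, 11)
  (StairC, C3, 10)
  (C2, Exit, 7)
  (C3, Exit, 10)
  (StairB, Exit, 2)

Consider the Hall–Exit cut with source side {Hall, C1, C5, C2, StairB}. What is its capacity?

33

Edges leaving {Hall, C1, C5, C2, StairB}: Hall→StairC (12), C1→C3 (3), C5→C3 (9), C2→Exit (7), StairB→Exit (2).
Cut capacity = 12 + 3 + 9 + 7 + 2 = 33.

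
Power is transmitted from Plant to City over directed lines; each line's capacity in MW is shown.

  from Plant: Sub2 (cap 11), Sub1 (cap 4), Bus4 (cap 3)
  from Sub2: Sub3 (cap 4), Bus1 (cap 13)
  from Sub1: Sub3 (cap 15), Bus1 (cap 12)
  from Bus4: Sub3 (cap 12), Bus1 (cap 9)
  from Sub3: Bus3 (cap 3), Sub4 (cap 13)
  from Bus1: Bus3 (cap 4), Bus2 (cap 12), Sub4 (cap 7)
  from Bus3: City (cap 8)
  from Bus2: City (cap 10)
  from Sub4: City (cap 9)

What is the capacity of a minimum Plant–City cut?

18

Augment Plant→Sub2→Sub3→Bus3→City: bottleneck 3, flow now 3.
Augment Plant→Sub2→Sub3→Sub4→City: bottleneck 1, flow now 4.
Augment Plant→Sub2→Bus1→Bus3→City: bottleneck 4, flow now 8.
Augment Plant→Sub2→Bus1→Bus2→City: bottleneck 3, flow now 11.
Augment Plant→Sub1→Sub3→Sub4→City: bottleneck 4, flow now 15.
Augment Plant→Bus4→Sub3→Sub4→City: bottleneck 3, flow now 18.
No augmenting path remains; maximum flow = 18.
By max-flow min-cut, the minimum cut capacity equals the max flow.
In the residual graph, reachable from Plant: {Plant}.
Min-cut edges: Plant→Sub2 (11), Plant→Sub1 (4), Plant→Bus4 (3); capacity 11 + 4 + 3 = 18.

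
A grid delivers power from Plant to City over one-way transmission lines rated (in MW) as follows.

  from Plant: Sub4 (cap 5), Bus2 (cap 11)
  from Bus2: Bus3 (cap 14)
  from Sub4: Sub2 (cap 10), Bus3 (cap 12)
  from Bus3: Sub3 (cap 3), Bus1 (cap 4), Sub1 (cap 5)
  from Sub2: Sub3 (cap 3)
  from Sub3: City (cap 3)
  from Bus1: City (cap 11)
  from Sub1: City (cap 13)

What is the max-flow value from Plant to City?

12

Augment Plant→Bus2→Bus3→Sub3→City: bottleneck 3, flow now 3.
Augment Plant→Bus2→Bus3→Bus1→City: bottleneck 4, flow now 7.
Augment Plant→Bus2→Bus3→Sub1→City: bottleneck 4, flow now 11.
Augment Plant→Sub4→Bus3→Sub1→City: bottleneck 1, flow now 12.
No augmenting path remains; maximum flow = 12.
In the residual graph, reachable from Plant: {Plant, Bus2, Sub4, Bus3, Sub2, Sub3}.
Min-cut edges: Bus3→Bus1 (4), Bus3→Sub1 (5), Sub3→City (3); capacity 4 + 5 + 3 = 12.
This cut is saturated, so no flow can exceed 12.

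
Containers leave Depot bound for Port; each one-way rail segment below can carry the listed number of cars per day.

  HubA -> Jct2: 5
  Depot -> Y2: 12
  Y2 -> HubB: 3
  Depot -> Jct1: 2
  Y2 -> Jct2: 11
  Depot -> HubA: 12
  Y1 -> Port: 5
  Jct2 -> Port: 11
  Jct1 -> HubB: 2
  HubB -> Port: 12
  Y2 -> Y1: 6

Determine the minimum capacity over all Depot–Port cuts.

Augment Depot→Jct1→HubB→Port: bottleneck 2, flow now 2.
Augment Depot→Y2→HubB→Port: bottleneck 3, flow now 5.
Augment Depot→Y2→Y1→Port: bottleneck 5, flow now 10.
Augment Depot→Y2→Jct2→Port: bottleneck 4, flow now 14.
Augment Depot→HubA→Jct2→Port: bottleneck 5, flow now 19.
No augmenting path remains; maximum flow = 19.
By max-flow min-cut, the minimum cut capacity equals the max flow.
In the residual graph, reachable from Depot: {Depot, HubA}.
Min-cut edges: Depot→Jct1 (2), Depot→Y2 (12), HubA→Jct2 (5); capacity 2 + 12 + 5 = 19.

19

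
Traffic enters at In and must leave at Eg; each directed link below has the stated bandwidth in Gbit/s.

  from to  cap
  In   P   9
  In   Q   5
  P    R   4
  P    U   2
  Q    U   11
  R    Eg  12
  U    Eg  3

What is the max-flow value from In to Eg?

Augment In→P→R→Eg: bottleneck 4, flow now 4.
Augment In→P→U→Eg: bottleneck 2, flow now 6.
Augment In→Q→U→Eg: bottleneck 1, flow now 7.
No augmenting path remains; maximum flow = 7.
In the residual graph, reachable from In: {In, P, Q, U}.
Min-cut edges: P→R (4), U→Eg (3); capacity 4 + 3 = 7.
This cut is saturated, so no flow can exceed 7.

7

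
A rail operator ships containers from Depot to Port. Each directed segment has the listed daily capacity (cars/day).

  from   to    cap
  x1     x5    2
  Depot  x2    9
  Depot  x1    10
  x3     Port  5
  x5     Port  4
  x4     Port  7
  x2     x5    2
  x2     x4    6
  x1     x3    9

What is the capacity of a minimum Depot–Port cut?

Augment Depot→x1→x3→Port: bottleneck 5, flow now 5.
Augment Depot→x1→x5→Port: bottleneck 2, flow now 7.
Augment Depot→x2→x4→Port: bottleneck 6, flow now 13.
Augment Depot→x2→x5→Port: bottleneck 2, flow now 15.
No augmenting path remains; maximum flow = 15.
By max-flow min-cut, the minimum cut capacity equals the max flow.
In the residual graph, reachable from Depot: {Depot, x1, x2, x3}.
Min-cut edges: x1→x5 (2), x2→x4 (6), x2→x5 (2), x3→Port (5); capacity 2 + 6 + 2 + 5 = 15.

15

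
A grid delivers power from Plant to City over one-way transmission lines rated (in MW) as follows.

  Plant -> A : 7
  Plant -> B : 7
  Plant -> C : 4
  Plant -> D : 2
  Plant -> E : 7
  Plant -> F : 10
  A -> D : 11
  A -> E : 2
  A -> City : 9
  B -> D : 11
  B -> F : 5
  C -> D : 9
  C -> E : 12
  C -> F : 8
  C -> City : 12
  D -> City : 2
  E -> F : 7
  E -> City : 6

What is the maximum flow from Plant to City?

Augment Plant→A→City: bottleneck 7, flow now 7.
Augment Plant→C→City: bottleneck 4, flow now 11.
Augment Plant→D→City: bottleneck 2, flow now 13.
Augment Plant→E→City: bottleneck 6, flow now 19.
No augmenting path remains; maximum flow = 19.
In the residual graph, reachable from Plant: {Plant, B, D, E, F}.
Min-cut edges: Plant→A (7), Plant→C (4), D→City (2), E→City (6); capacity 7 + 4 + 2 + 6 = 19.
This cut is saturated, so no flow can exceed 19.

19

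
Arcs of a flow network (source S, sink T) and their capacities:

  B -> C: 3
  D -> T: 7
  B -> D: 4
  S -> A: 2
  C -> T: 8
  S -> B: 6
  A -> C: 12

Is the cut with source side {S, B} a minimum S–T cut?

Given cut capacity: 2 + 3 + 4 = 9.
Augment S→A→C→T: bottleneck 2, flow now 2.
Augment S→B→C→T: bottleneck 3, flow now 5.
Augment S→B→D→T: bottleneck 3, flow now 8.
No augmenting path remains; maximum flow = 8.
In the residual graph, reachable from S: {S}.
Min-cut edges: S→A (2), S→B (6); capacity 2 + 6 = 8.
Cut capacity 9 exceeds the max flow 8, so it is not minimum.

No — its capacity is 9, but the minimum cut has capacity 8.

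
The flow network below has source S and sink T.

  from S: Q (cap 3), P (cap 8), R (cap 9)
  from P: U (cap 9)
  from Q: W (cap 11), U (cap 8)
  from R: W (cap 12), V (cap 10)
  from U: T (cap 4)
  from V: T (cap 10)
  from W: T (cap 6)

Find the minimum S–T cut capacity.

16

Augment S→P→U→T: bottleneck 4, flow now 4.
Augment S→Q→W→T: bottleneck 3, flow now 7.
Augment S→R→V→T: bottleneck 9, flow now 16.
No augmenting path remains; maximum flow = 16.
By max-flow min-cut, the minimum cut capacity equals the max flow.
In the residual graph, reachable from S: {S, P, U}.
Min-cut edges: S→Q (3), S→R (9), U→T (4); capacity 3 + 9 + 4 = 16.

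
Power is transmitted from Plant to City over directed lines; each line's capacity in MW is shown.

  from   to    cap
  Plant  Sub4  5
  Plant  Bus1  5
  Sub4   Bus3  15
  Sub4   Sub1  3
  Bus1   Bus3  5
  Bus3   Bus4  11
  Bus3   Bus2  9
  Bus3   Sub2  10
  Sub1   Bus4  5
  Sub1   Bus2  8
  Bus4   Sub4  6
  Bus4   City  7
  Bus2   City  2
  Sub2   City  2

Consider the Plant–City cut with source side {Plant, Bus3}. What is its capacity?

Edges leaving {Plant, Bus3}: Plant→Sub4 (5), Plant→Bus1 (5), Bus3→Bus4 (11), Bus3→Bus2 (9), Bus3→Sub2 (10).
Cut capacity = 5 + 5 + 11 + 9 + 10 = 40.

40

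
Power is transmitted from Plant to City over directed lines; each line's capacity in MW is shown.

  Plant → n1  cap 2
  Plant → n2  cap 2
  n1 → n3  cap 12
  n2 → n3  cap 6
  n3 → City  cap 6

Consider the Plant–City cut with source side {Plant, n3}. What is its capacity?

Edges leaving {Plant, n3}: Plant→n1 (2), Plant→n2 (2), n3→City (6).
Cut capacity = 2 + 2 + 6 = 10.

10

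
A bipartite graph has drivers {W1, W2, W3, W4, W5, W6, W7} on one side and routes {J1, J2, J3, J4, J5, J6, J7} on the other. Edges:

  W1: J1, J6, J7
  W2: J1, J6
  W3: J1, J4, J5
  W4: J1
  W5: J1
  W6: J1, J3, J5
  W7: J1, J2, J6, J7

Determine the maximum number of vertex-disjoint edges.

Unit-capacity flow: source→left, listed edges, right→sink; max matching = max flow.
Augmenting path W1→J1 (+1); matched 1.
Augmenting path W2→J6 (+1); matched 2.
Augmenting path W3→J4 (+1); matched 3.
Augmenting path W6→J3 (+1); matched 4.
Augmenting path W7→J2 (+1); matched 5.
Augmenting path W4→J1→W1→J7 (+1); matched 6.
No augmenting path remains; maximum matching = 6.
König certificate: {W1, W2, W3, W6, W7, J1} is a vertex cover of size 6 (every listed pair touches it), so no matching can be larger.

6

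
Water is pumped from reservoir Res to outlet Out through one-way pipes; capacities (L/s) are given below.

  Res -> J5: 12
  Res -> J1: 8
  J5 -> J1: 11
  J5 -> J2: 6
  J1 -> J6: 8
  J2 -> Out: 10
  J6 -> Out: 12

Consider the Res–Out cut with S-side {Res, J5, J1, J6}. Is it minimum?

Given cut capacity: 6 + 12 = 18.
Augment Res→J5→J2→Out: bottleneck 6, flow now 6.
Augment Res→J1→J6→Out: bottleneck 8, flow now 14.
No augmenting path remains; maximum flow = 14.
In the residual graph, reachable from Res: {Res, J5, J1}.
Min-cut edges: J5→J2 (6), J1→J6 (8); capacity 6 + 8 = 14.
Cut capacity 18 exceeds the max flow 14, so it is not minimum.

No — its capacity is 18, but the minimum cut has capacity 14.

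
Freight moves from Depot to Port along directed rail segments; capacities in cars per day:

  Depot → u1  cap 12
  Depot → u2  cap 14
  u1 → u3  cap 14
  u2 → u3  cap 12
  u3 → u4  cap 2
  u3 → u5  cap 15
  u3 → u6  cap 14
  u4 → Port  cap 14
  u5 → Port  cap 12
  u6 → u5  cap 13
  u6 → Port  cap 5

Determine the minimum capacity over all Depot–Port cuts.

19

Augment Depot→u1→u3→u4→Port: bottleneck 2, flow now 2.
Augment Depot→u1→u3→u5→Port: bottleneck 10, flow now 12.
Augment Depot→u2→u3→u5→Port: bottleneck 2, flow now 14.
Augment Depot→u2→u3→u6→Port: bottleneck 5, flow now 19.
No augmenting path remains; maximum flow = 19.
By max-flow min-cut, the minimum cut capacity equals the max flow.
In the residual graph, reachable from Depot: {Depot, u1, u2, u3, u5, u6}.
Min-cut edges: u3→u4 (2), u5→Port (12), u6→Port (5); capacity 2 + 12 + 5 = 19.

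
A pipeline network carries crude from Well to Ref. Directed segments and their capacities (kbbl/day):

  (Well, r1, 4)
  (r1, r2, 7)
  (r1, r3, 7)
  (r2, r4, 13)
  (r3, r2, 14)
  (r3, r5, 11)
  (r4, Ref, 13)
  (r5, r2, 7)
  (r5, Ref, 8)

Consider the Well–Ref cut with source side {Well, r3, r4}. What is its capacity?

42

Edges leaving {Well, r3, r4}: Well→r1 (4), r3→r2 (14), r3→r5 (11), r4→Ref (13).
Cut capacity = 4 + 14 + 11 + 13 = 42.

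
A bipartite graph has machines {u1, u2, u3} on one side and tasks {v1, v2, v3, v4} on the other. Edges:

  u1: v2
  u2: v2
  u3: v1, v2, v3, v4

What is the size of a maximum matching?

2

Unit-capacity flow: source→left, listed edges, right→sink; max matching = max flow.
Augmenting path u1→v2 (+1); matched 1.
Augmenting path u3→v1 (+1); matched 2.
No augmenting path remains; maximum matching = 2.
König certificate: {u3, v2} is a vertex cover of size 2 (every listed pair touches it), so no matching can be larger.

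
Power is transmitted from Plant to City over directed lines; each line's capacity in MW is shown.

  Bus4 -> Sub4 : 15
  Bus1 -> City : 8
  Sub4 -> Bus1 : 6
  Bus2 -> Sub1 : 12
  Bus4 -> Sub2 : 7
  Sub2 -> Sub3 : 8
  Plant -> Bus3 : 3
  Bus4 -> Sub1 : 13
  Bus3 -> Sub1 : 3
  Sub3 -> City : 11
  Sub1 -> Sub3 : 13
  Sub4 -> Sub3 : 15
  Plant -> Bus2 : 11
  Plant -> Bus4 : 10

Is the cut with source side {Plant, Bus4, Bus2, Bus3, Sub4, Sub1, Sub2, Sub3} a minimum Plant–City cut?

Given cut capacity: 6 + 11 = 17.
Augment Plant→Bus4→Sub4→Sub3→City: bottleneck 10, flow now 10.
Augment Plant→Bus2→Sub1→Sub3→City: bottleneck 1, flow now 11.
Augment Plant→Bus2→Sub1→Sub3→Sub4→Bus1→City: bottleneck 6, flow now 17. (uses reverse residual edge)
No augmenting path remains; maximum flow = 17.
Cut capacity 17 equals the max flow, so it is a minimum cut.

Yes — it is a minimum cut (capacity 17).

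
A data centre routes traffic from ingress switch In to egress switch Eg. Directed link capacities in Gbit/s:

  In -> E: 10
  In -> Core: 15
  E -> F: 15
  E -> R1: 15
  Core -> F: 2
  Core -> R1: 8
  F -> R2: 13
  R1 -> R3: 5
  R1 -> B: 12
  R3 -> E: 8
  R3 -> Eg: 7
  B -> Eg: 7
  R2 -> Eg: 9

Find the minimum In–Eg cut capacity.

Augment In→E→F→R2→Eg: bottleneck 9, flow now 9.
Augment In→E→R1→R3→Eg: bottleneck 1, flow now 10.
Augment In→Core→R1→R3→Eg: bottleneck 4, flow now 14.
Augment In→Core→R1→B→Eg: bottleneck 4, flow now 18.
Augment In→Core→F→E→R1→B→Eg: bottleneck 2, flow now 20. (uses reverse residual edge)
No augmenting path remains; maximum flow = 20.
By max-flow min-cut, the minimum cut capacity equals the max flow.
In the residual graph, reachable from In: {In, Core}.
Min-cut edges: In→E (10), Core→F (2), Core→R1 (8); capacity 10 + 2 + 8 = 20.

20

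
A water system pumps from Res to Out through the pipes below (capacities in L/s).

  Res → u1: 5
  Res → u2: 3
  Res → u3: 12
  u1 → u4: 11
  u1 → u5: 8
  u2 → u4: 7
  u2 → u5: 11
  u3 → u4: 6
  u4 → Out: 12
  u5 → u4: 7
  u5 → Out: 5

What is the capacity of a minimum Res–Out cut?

Augment Res→u1→u4→Out: bottleneck 5, flow now 5.
Augment Res→u2→u4→Out: bottleneck 3, flow now 8.
Augment Res→u3→u4→Out: bottleneck 4, flow now 12.
Augment Res→u3→u4→u1→u5→Out: bottleneck 2, flow now 14. (uses reverse residual edge)
No augmenting path remains; maximum flow = 14.
By max-flow min-cut, the minimum cut capacity equals the max flow.
In the residual graph, reachable from Res: {Res, u3}.
Min-cut edges: Res→u1 (5), Res→u2 (3), u3→u4 (6); capacity 5 + 3 + 6 = 14.

14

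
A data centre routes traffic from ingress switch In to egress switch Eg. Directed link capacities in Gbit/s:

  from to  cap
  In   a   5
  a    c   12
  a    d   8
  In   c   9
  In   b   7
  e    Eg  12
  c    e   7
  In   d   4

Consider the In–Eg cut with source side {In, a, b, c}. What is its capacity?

19

Edges leaving {In, a, b, c}: In→d (4), a→d (8), c→e (7).
Cut capacity = 4 + 8 + 7 = 19.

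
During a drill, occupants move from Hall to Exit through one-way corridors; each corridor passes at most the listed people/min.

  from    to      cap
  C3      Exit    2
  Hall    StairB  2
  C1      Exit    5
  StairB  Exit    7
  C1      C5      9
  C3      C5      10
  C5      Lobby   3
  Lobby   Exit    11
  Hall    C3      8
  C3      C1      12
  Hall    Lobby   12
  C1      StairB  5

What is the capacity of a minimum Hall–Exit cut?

21

Augment Hall→C3→Exit: bottleneck 2, flow now 2.
Augment Hall→StairB→Exit: bottleneck 2, flow now 4.
Augment Hall→Lobby→Exit: bottleneck 11, flow now 15.
Augment Hall→C3→C1→Exit: bottleneck 5, flow now 20.
Augment Hall→C3→C1→StairB→Exit: bottleneck 1, flow now 21.
No augmenting path remains; maximum flow = 21.
By max-flow min-cut, the minimum cut capacity equals the max flow.
In the residual graph, reachable from Hall: {Hall, Lobby}.
Min-cut edges: Hall→C3 (8), Hall→StairB (2), Lobby→Exit (11); capacity 8 + 2 + 11 = 21.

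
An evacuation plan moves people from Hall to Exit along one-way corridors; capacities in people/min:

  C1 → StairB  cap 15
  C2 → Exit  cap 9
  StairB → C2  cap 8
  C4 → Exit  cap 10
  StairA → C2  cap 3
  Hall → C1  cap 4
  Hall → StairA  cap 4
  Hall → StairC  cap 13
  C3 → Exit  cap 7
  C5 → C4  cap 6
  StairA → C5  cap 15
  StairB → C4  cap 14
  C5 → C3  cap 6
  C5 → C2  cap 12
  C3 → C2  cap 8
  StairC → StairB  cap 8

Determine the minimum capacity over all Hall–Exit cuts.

16

Augment Hall→StairA→C2→Exit: bottleneck 3, flow now 3.
Augment Hall→StairA→C5→C3→Exit: bottleneck 1, flow now 4.
Augment Hall→StairC→StairB→C4→Exit: bottleneck 8, flow now 12.
Augment Hall→C1→StairB→C4→Exit: bottleneck 2, flow now 14.
Augment Hall→C1→StairB→C2→Exit: bottleneck 2, flow now 16.
No augmenting path remains; maximum flow = 16.
By max-flow min-cut, the minimum cut capacity equals the max flow.
In the residual graph, reachable from Hall: {Hall, StairC}.
Min-cut edges: Hall→StairA (4), Hall→C1 (4), StairC→StairB (8); capacity 4 + 4 + 8 = 16.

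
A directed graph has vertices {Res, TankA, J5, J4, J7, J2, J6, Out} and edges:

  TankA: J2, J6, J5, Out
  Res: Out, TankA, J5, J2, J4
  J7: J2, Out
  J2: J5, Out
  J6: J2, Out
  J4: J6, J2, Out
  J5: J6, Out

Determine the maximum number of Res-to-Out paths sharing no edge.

Assign every edge capacity 1; by Menger, the answer equals the max flow.
Path Res→Out (+1); total 1.
Path Res→TankA→Out (+1); total 2.
Path Res→J5→Out (+1); total 3.
Path Res→J4→Out (+1); total 4.
Path Res→J2→Out (+1); total 5.
No residual Res→Out path; max flow = 5.
Certifying cut of size 5: {Res→J2, Res→J4, Res→J5, Res→Out, Res→TankA}.

5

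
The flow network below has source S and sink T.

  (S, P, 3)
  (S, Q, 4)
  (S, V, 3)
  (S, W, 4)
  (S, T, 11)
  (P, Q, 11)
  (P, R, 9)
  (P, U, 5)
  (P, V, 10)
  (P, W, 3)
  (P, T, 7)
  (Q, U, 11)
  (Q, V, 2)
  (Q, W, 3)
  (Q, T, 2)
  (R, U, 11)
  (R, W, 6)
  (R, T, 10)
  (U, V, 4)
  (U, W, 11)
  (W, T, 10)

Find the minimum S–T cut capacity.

22

Augment S→T: bottleneck 11, flow now 11.
Augment S→P→T: bottleneck 3, flow now 14.
Augment S→Q→T: bottleneck 2, flow now 16.
Augment S→W→T: bottleneck 4, flow now 20.
Augment S→Q→W→T: bottleneck 2, flow now 22.
No augmenting path remains; maximum flow = 22.
By max-flow min-cut, the minimum cut capacity equals the max flow.
In the residual graph, reachable from S: {S, V}.
Min-cut edges: S→P (3), S→Q (4), S→W (4), S→T (11); capacity 3 + 4 + 4 + 11 = 22.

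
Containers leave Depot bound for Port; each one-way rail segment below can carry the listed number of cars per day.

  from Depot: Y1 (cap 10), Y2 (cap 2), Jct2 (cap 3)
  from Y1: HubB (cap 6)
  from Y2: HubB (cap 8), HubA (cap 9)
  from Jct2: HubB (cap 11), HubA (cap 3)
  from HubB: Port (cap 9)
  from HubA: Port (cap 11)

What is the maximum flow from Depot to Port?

11

Augment Depot→Y1→HubB→Port: bottleneck 6, flow now 6.
Augment Depot→Y2→HubB→Port: bottleneck 2, flow now 8.
Augment Depot→Jct2→HubB→Port: bottleneck 1, flow now 9.
Augment Depot→Jct2→HubA→Port: bottleneck 2, flow now 11.
No augmenting path remains; maximum flow = 11.
In the residual graph, reachable from Depot: {Depot, Y1}.
Min-cut edges: Depot→Y2 (2), Depot→Jct2 (3), Y1→HubB (6); capacity 2 + 3 + 6 = 11.
This cut is saturated, so no flow can exceed 11.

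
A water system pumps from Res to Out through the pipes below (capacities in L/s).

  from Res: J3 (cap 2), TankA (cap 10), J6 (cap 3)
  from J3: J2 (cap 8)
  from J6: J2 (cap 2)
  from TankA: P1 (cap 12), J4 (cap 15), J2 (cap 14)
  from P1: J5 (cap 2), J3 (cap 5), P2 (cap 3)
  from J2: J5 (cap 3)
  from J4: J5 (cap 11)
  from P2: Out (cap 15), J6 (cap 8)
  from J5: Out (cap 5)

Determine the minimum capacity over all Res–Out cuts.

8

Augment Res→J3→J2→J5→Out: bottleneck 2, flow now 2.
Augment Res→J6→J2→J5→Out: bottleneck 1, flow now 3.
Augment Res→TankA→P1→P2→Out: bottleneck 3, flow now 6.
Augment Res→TankA→P1→J5→Out: bottleneck 2, flow now 8.
No augmenting path remains; maximum flow = 8.
By max-flow min-cut, the minimum cut capacity equals the max flow.
In the residual graph, reachable from Res: {Res, J3, J6, TankA, P1, J2, J4, J5}.
Min-cut edges: P1→P2 (3), J5→Out (5); capacity 3 + 5 = 8.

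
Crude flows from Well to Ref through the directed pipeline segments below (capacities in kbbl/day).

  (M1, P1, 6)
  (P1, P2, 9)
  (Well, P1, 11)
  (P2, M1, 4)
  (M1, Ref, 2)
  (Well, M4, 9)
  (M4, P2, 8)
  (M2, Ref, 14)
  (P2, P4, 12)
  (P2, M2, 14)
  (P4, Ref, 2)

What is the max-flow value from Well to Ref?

Augment Well→P1→P2→P4→Ref: bottleneck 2, flow now 2.
Augment Well→P1→P2→M1→Ref: bottleneck 2, flow now 4.
Augment Well→P1→P2→M2→Ref: bottleneck 5, flow now 9.
Augment Well→M4→P2→M2→Ref: bottleneck 8, flow now 17.
No augmenting path remains; maximum flow = 17.
In the residual graph, reachable from Well: {Well, P1, M4}.
Min-cut edges: P1→P2 (9), M4→P2 (8); capacity 9 + 8 = 17.
This cut is saturated, so no flow can exceed 17.

17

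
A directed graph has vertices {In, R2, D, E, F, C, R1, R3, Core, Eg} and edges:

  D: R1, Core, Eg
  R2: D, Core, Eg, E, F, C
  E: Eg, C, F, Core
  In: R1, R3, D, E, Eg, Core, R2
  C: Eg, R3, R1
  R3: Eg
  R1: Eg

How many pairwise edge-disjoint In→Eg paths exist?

6

Assign every edge capacity 1; by Menger, the answer equals the max flow.
Path In→Eg (+1); total 1.
Path In→R2→Eg (+1); total 2.
Path In→D→Eg (+1); total 3.
Path In→E→Eg (+1); total 4.
Path In→R1→Eg (+1); total 5.
Path In→R3→Eg (+1); total 6.
No residual In→Eg path; max flow = 6.
Certifying cut of size 6: {In→D, In→E, In→Eg, In→R1, In→R2, In→R3}.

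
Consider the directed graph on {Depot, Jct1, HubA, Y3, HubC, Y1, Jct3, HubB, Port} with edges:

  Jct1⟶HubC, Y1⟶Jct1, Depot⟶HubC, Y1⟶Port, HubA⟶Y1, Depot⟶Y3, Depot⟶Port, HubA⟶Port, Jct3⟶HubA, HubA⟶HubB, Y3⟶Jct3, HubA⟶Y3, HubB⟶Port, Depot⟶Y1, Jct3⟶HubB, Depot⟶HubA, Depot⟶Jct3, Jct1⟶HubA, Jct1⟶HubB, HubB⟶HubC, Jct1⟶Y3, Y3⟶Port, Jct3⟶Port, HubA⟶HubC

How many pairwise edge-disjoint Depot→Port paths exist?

5

Assign every edge capacity 1; by Menger, the answer equals the max flow.
Path Depot→Port (+1); total 1.
Path Depot→HubA→Port (+1); total 2.
Path Depot→Y3→Port (+1); total 3.
Path Depot→Y1→Port (+1); total 4.
Path Depot→Jct3→Port (+1); total 5.
No residual Depot→Port path; max flow = 5.
Certifying cut of size 5: {Depot→HubA, Depot→Jct3, Depot→Port, Depot→Y1, Depot→Y3}.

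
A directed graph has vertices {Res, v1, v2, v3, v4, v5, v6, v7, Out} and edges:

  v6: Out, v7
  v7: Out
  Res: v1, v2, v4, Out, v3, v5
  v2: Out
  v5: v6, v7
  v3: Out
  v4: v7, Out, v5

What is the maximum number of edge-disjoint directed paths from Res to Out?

5

Assign every edge capacity 1; by Menger, the answer equals the max flow.
Path Res→Out (+1); total 1.
Path Res→v2→Out (+1); total 2.
Path Res→v3→Out (+1); total 3.
Path Res→v4→Out (+1); total 4.
Path Res→v5→v6→Out (+1); total 5.
No residual Res→Out path; max flow = 5.
Certifying cut of size 5: {Res→Out, Res→v2, Res→v3, Res→v4, Res→v5}.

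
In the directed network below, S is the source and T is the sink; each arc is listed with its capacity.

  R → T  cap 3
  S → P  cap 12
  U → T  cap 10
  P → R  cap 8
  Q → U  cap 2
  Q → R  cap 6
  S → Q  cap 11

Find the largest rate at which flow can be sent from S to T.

5

Augment S→P→R→T: bottleneck 3, flow now 3.
Augment S→Q→U→T: bottleneck 2, flow now 5.
No augmenting path remains; maximum flow = 5.
In the residual graph, reachable from S: {S, P, Q, R}.
Min-cut edges: Q→U (2), R→T (3); capacity 2 + 3 = 5.
This cut is saturated, so no flow can exceed 5.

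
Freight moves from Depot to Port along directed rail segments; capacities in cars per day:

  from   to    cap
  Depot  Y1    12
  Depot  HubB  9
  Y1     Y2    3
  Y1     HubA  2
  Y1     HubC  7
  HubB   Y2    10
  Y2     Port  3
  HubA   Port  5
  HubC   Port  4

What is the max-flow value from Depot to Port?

9

Augment Depot→Y1→Y2→Port: bottleneck 3, flow now 3.
Augment Depot→Y1→HubA→Port: bottleneck 2, flow now 5.
Augment Depot→Y1→HubC→Port: bottleneck 4, flow now 9.
No augmenting path remains; maximum flow = 9.
In the residual graph, reachable from Depot: {Depot, Y1, HubB, Y2, HubC}.
Min-cut edges: Y1→HubA (2), Y2→Port (3), HubC→Port (4); capacity 2 + 3 + 4 = 9.
This cut is saturated, so no flow can exceed 9.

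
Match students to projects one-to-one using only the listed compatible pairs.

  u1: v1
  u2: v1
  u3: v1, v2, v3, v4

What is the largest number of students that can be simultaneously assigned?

2

Unit-capacity flow: source→left, listed edges, right→sink; max matching = max flow.
Augmenting path u1→v1 (+1); matched 1.
Augmenting path u3→v2 (+1); matched 2.
No augmenting path remains; maximum matching = 2.
König certificate: {u3, v1} is a vertex cover of size 2 (every listed pair touches it), so no matching can be larger.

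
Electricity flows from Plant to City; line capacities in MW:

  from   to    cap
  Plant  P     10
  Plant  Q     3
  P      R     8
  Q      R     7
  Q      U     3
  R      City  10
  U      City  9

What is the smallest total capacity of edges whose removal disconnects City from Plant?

Augment Plant→P→R→City: bottleneck 8, flow now 8.
Augment Plant→Q→R→City: bottleneck 2, flow now 10.
Augment Plant→Q→U→City: bottleneck 1, flow now 11.
No augmenting path remains; maximum flow = 11.
By max-flow min-cut, the minimum cut capacity equals the max flow.
In the residual graph, reachable from Plant: {Plant, P}.
Min-cut edges: Plant→Q (3), P→R (8); capacity 3 + 8 = 11.

11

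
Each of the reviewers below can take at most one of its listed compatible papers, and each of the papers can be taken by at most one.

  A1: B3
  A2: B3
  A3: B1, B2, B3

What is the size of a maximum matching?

Unit-capacity flow: source→left, listed edges, right→sink; max matching = max flow.
Augmenting path A1→B3 (+1); matched 1.
Augmenting path A3→B1 (+1); matched 2.
No augmenting path remains; maximum matching = 2.
König certificate: {A3, B3} is a vertex cover of size 2 (every listed pair touches it), so no matching can be larger.

2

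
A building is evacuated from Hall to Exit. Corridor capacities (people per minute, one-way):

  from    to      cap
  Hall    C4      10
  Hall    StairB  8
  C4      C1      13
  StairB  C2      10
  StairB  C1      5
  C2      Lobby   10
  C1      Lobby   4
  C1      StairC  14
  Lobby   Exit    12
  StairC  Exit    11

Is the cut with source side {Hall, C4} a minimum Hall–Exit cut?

No — its capacity is 21, but the minimum cut has capacity 18.

Given cut capacity: 8 + 13 = 21.
Augment Hall→C4→C1→Lobby→Exit: bottleneck 4, flow now 4.
Augment Hall→C4→C1→StairC→Exit: bottleneck 6, flow now 10.
Augment Hall→StairB→C2→Lobby→Exit: bottleneck 8, flow now 18.
No augmenting path remains; maximum flow = 18.
In the residual graph, reachable from Hall: {Hall}.
Min-cut edges: Hall→C4 (10), Hall→StairB (8); capacity 10 + 8 = 18.
Cut capacity 21 exceeds the max flow 18, so it is not minimum.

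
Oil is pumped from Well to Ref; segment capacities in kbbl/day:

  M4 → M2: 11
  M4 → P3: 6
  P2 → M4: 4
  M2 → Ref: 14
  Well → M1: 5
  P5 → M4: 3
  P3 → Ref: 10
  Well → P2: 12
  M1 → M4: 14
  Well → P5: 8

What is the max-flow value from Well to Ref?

Augment Well→P5→M4→M2→Ref: bottleneck 3, flow now 3.
Augment Well→P2→M4→M2→Ref: bottleneck 4, flow now 7.
Augment Well→M1→M4→M2→Ref: bottleneck 4, flow now 11.
Augment Well→M1→M4→P3→Ref: bottleneck 1, flow now 12.
No augmenting path remains; maximum flow = 12.
In the residual graph, reachable from Well: {Well, P5, P2}.
Min-cut edges: Well→M1 (5), P5→M4 (3), P2→M4 (4); capacity 5 + 3 + 4 = 12.
This cut is saturated, so no flow can exceed 12.

12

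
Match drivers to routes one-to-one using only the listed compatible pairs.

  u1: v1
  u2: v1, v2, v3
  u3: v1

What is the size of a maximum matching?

2

Unit-capacity flow: source→left, listed edges, right→sink; max matching = max flow.
Augmenting path u1→v1 (+1); matched 1.
Augmenting path u2→v2 (+1); matched 2.
No augmenting path remains; maximum matching = 2.
König certificate: {u2, v1} is a vertex cover of size 2 (every listed pair touches it), so no matching can be larger.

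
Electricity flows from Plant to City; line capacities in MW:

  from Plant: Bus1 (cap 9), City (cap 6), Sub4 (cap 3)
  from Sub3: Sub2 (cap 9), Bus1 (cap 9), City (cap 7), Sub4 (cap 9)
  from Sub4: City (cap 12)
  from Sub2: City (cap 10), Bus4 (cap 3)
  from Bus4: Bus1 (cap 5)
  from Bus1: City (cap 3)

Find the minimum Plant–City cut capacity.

12

Augment Plant→City: bottleneck 6, flow now 6.
Augment Plant→Sub4→City: bottleneck 3, flow now 9.
Augment Plant→Bus1→City: bottleneck 3, flow now 12.
No augmenting path remains; maximum flow = 12.
By max-flow min-cut, the minimum cut capacity equals the max flow.
In the residual graph, reachable from Plant: {Plant, Bus1}.
Min-cut edges: Plant→Sub4 (3), Plant→City (6), Bus1→City (3); capacity 3 + 6 + 3 = 12.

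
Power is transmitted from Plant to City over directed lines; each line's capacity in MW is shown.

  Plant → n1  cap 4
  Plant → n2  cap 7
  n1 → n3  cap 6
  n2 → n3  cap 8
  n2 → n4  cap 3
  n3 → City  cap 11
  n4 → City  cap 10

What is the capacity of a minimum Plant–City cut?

11

Augment Plant→n1→n3→City: bottleneck 4, flow now 4.
Augment Plant→n2→n3→City: bottleneck 7, flow now 11.
No augmenting path remains; maximum flow = 11.
By max-flow min-cut, the minimum cut capacity equals the max flow.
In the residual graph, reachable from Plant: {Plant}.
Min-cut edges: Plant→n1 (4), Plant→n2 (7); capacity 4 + 7 = 11.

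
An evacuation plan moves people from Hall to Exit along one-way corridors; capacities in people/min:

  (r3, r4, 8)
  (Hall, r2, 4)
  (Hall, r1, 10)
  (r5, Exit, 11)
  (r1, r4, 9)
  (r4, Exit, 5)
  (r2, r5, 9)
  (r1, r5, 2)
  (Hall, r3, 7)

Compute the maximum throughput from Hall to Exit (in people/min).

Augment Hall→r1→r4→Exit: bottleneck 5, flow now 5.
Augment Hall→r1→r5→Exit: bottleneck 2, flow now 7.
Augment Hall→r2→r5→Exit: bottleneck 4, flow now 11.
No augmenting path remains; maximum flow = 11.
In the residual graph, reachable from Hall: {Hall, r1, r3, r4}.
Min-cut edges: Hall→r2 (4), r1→r5 (2), r4→Exit (5); capacity 4 + 2 + 5 = 11.
This cut is saturated, so no flow can exceed 11.

11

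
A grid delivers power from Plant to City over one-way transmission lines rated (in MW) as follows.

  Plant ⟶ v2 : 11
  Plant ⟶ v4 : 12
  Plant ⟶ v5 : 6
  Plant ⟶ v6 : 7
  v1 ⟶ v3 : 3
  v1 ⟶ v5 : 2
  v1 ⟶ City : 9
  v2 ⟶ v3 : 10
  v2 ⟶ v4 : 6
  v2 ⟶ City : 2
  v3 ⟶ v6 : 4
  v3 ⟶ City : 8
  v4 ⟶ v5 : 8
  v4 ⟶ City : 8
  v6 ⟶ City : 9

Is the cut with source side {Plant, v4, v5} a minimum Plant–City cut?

Given cut capacity: 11 + 7 + 8 = 26.
Augment Plant→v2→City: bottleneck 2, flow now 2.
Augment Plant→v4→City: bottleneck 8, flow now 10.
Augment Plant→v6→City: bottleneck 7, flow now 17.
Augment Plant→v2→v3→City: bottleneck 8, flow now 25.
Augment Plant→v2→v3→v6→City: bottleneck 1, flow now 26.
No augmenting path remains; maximum flow = 26.
Cut capacity 26 equals the max flow, so it is a minimum cut.

Yes — it is a minimum cut (capacity 26).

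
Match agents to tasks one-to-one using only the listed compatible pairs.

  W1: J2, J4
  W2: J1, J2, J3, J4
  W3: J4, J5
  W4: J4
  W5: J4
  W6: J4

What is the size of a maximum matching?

4

Unit-capacity flow: source→left, listed edges, right→sink; max matching = max flow.
Augmenting path W1→J2 (+1); matched 1.
Augmenting path W2→J1 (+1); matched 2.
Augmenting path W3→J4 (+1); matched 3.
Augmenting path W4→J4→W3→J5 (+1); matched 4.
No augmenting path remains; maximum matching = 4.
König certificate: {W1, W2, W3, J4} is a vertex cover of size 4 (every listed pair touches it), so no matching can be larger.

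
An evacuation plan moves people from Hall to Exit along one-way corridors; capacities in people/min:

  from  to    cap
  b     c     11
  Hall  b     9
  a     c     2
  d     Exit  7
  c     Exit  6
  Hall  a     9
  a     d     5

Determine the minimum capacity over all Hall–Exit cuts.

Augment Hall→a→c→Exit: bottleneck 2, flow now 2.
Augment Hall→a→d→Exit: bottleneck 5, flow now 7.
Augment Hall→b→c→Exit: bottleneck 4, flow now 11.
No augmenting path remains; maximum flow = 11.
By max-flow min-cut, the minimum cut capacity equals the max flow.
In the residual graph, reachable from Hall: {Hall, a, b, c}.
Min-cut edges: a→d (5), c→Exit (6); capacity 5 + 6 = 11.

11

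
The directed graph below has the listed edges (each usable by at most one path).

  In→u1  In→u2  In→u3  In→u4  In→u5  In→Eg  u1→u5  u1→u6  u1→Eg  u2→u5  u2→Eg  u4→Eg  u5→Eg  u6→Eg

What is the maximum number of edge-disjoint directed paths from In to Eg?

Assign every edge capacity 1; by Menger, the answer equals the max flow.
Path In→Eg (+1); total 1.
Path In→u1→Eg (+1); total 2.
Path In→u2→Eg (+1); total 3.
Path In→u4→Eg (+1); total 4.
Path In→u5→Eg (+1); total 5.
No residual In→Eg path; max flow = 5.
Certifying cut of size 5: {In→Eg, In→u1, In→u2, In→u4, In→u5}.

5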